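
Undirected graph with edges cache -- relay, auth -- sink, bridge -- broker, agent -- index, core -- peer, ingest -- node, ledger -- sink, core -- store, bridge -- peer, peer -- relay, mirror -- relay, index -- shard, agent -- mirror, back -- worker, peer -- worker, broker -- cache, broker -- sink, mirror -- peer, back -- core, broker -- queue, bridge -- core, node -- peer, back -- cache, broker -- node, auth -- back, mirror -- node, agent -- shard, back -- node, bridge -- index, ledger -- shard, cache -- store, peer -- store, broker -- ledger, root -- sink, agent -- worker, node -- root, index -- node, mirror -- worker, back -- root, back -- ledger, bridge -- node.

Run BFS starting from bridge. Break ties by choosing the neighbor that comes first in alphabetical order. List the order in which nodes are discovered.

bridge → broker → core → index → node → peer → cache → ledger → queue → sink → back → store → agent → shard → ingest → mirror → root → relay → worker → auth

Visit bridge; enqueue broker, core, index, node, peer → queue [broker, core, index, node, peer]
Visit broker; enqueue cache, ledger, queue, sink → queue [core, index, node, peer, cache, ledger, queue, sink]
Visit core; enqueue back, store → queue [index, node, peer, cache, ledger, queue, sink, back, store]
Visit index; enqueue agent, shard → queue [node, peer, cache, ledger, queue, sink, back, store, agent, shard]
Visit node; enqueue ingest, mirror, root → queue [peer, cache, ledger, queue, sink, back, store, agent, shard, ingest, mirror, root]
Visit peer; enqueue relay, worker → queue [cache, ledger, queue, sink, back, store, agent, shard, ingest, mirror, root, relay, worker]
Visit cache → queue [ledger, queue, sink, back, store, agent, shard, ingest, mirror, root, relay, worker]
Visit ledger → queue [queue, sink, back, store, agent, shard, ingest, mirror, root, relay, worker]
Visit queue → queue [sink, back, store, agent, shard, ingest, mirror, root, relay, worker]
Visit sink; enqueue auth → queue [back, store, agent, shard, ingest, mirror, root, relay, worker, auth]
Visit back → queue [store, agent, shard, ingest, mirror, root, relay, worker, auth]
Visit store → queue [agent, shard, ingest, mirror, root, relay, worker, auth]
Visit agent → queue [shard, ingest, mirror, root, relay, worker, auth]
Visit shard → queue [ingest, mirror, root, relay, worker, auth]
Visit ingest → queue [mirror, root, relay, worker, auth]
Visit mirror → queue [root, relay, worker, auth]
Visit root → queue [relay, worker, auth]
Visit relay → queue [worker, auth]
Visit worker → queue [auth]
Visit auth → queue []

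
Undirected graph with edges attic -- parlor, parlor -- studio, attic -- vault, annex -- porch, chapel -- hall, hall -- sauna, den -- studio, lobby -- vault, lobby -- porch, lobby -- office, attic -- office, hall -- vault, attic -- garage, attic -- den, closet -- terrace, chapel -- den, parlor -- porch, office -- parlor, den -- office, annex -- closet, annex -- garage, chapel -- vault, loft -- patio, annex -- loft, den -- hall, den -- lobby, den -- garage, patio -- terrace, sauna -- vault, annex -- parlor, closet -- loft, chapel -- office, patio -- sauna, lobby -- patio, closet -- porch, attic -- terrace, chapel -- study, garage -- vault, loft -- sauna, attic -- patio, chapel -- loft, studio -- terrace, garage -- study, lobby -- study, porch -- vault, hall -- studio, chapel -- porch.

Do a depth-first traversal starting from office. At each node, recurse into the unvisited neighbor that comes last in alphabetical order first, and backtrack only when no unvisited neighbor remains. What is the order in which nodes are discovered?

office → parlor → studio → terrace → patio → sauna → vault → porch → lobby → study → garage → den → hall → chapel → loft → closet → annex → attic

Visit office
office → parlor
parlor → studio
studio → terrace
terrace → patio
patio → sauna
sauna → vault
vault → porch
porch → lobby
lobby → study
study → garage
garage → den
den → hall
hall → chapel
chapel → loft
loft → closet
closet → annex
den → attic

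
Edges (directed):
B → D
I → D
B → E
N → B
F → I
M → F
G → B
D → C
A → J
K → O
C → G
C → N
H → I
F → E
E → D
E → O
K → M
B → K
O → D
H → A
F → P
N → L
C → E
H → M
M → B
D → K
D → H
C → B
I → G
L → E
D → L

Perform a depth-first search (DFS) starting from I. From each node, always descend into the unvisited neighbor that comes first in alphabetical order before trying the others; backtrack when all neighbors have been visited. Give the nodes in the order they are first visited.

I, D, C, B, E, O, K, M, F, P, G, N, L, H, A, J

Visit I
I → D
D → C
C → B
B → E
E → O
B → K
K → M
M → F
F → P
C → G
C → N
N → L
D → H
H → A
A → J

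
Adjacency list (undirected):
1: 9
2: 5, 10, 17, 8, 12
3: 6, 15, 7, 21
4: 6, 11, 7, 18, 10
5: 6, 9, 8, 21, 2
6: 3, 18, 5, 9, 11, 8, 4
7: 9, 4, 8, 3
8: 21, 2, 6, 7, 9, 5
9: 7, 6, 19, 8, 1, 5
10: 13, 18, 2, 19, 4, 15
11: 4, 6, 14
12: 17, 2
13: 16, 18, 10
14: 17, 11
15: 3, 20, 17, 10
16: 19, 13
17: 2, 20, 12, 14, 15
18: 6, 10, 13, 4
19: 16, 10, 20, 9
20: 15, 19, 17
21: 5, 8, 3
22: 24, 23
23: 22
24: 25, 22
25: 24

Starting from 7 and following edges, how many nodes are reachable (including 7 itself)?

BFS from 7 visits: 7, 9, 8, 4, 3, 19, 6, 5, 1, 21, 2, 18, 11, 10, 15, 20, 16, 17, 12, 13, 14
Reachable nodes: 21 of 25 total.

21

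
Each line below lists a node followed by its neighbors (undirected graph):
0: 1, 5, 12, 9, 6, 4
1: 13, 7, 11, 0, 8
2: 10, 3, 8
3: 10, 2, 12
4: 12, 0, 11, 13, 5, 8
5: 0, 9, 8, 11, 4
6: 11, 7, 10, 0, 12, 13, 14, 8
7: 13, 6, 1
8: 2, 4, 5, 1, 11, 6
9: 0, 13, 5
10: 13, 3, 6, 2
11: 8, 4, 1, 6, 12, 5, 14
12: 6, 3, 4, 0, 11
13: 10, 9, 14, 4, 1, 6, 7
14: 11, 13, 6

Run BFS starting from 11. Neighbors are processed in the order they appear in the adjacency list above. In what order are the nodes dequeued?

11 -> 8 -> 4 -> 1 -> 6 -> 12 -> 5 -> 14 -> 2 -> 0 -> 13 -> 7 -> 10 -> 3 -> 9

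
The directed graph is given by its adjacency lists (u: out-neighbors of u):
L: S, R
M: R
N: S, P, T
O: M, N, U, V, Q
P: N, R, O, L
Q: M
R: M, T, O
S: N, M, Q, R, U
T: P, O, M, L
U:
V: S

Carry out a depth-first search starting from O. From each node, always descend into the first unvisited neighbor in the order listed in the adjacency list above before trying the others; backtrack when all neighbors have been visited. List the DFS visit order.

O, M, R, T, P, N, S, Q, U, L, V

Visit O
O → M
M → R
R → T
T → P
P → N
N → S
S → Q
S → U
P → L
O → V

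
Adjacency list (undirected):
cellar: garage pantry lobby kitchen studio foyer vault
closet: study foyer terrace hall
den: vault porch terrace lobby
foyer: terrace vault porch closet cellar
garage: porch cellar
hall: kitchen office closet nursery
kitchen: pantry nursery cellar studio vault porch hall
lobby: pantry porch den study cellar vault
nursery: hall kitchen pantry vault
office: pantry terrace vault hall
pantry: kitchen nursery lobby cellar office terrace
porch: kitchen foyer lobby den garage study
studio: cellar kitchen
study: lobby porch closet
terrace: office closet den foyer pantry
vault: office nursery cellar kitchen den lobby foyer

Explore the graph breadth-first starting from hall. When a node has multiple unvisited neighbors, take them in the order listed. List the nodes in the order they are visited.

Visit hall; enqueue kitchen, office, closet, nursery → queue [kitchen, office, closet, nursery]
Visit kitchen; enqueue pantry, cellar, studio, vault, porch → queue [office, closet, nursery, pantry, cellar, studio, vault, porch]
Visit office; enqueue terrace → queue [closet, nursery, pantry, cellar, studio, vault, porch, terrace]
Visit closet; enqueue study, foyer → queue [nursery, pantry, cellar, studio, vault, porch, terrace, study, foyer]
Visit nursery → queue [pantry, cellar, studio, vault, porch, terrace, study, foyer]
Visit pantry; enqueue lobby → queue [cellar, studio, vault, porch, terrace, study, foyer, lobby]
Visit cellar; enqueue garage → queue [studio, vault, porch, terrace, study, foyer, lobby, garage]
Visit studio → queue [vault, porch, terrace, study, foyer, lobby, garage]
Visit vault; enqueue den → queue [porch, terrace, study, foyer, lobby, garage, den]
Visit porch → queue [terrace, study, foyer, lobby, garage, den]
Visit terrace → queue [study, foyer, lobby, garage, den]
Visit study → queue [foyer, lobby, garage, den]
Visit foyer → queue [lobby, garage, den]
Visit lobby → queue [garage, den]
Visit garage → queue [den]
Visit den → queue []

hall, kitchen, office, closet, nursery, pantry, cellar, studio, vault, porch, terrace, study, foyer, lobby, garage, den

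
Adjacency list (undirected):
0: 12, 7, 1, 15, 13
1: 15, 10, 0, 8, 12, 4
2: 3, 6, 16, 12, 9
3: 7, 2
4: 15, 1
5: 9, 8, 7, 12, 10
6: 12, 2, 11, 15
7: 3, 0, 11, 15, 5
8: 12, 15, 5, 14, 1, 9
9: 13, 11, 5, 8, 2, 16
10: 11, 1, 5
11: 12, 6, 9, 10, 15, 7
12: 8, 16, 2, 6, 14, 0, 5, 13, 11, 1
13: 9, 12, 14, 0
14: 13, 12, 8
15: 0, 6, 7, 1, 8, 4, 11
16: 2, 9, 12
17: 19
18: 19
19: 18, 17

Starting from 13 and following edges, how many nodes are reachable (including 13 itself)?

BFS from 13 visits: 13, 0, 9, 12, 14, 1, 7, 15, 2, 5, 8, 11, 16, 6, 4, 10, 3
Reachable nodes: 17 of 20 total.

17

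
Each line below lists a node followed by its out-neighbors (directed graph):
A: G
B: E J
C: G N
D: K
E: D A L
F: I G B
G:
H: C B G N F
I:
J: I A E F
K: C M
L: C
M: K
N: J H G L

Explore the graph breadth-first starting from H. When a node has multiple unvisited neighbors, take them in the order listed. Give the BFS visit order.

Visit H; enqueue C, B, G, N, F → queue [C, B, G, N, F]
Visit C → queue [B, G, N, F]
Visit B; enqueue E, J → queue [G, N, F, E, J]
Visit G → queue [N, F, E, J]
Visit N; enqueue L → queue [F, E, J, L]
Visit F; enqueue I → queue [E, J, L, I]
Visit E; enqueue D, A → queue [J, L, I, D, A]
Visit J → queue [L, I, D, A]
Visit L → queue [I, D, A]
Visit I → queue [D, A]
Visit D; enqueue K → queue [A, K]
Visit A → queue [K]
Visit K; enqueue M → queue [M]
Visit M → queue []

H -> C -> B -> G -> N -> F -> E -> J -> L -> I -> D -> A -> K -> M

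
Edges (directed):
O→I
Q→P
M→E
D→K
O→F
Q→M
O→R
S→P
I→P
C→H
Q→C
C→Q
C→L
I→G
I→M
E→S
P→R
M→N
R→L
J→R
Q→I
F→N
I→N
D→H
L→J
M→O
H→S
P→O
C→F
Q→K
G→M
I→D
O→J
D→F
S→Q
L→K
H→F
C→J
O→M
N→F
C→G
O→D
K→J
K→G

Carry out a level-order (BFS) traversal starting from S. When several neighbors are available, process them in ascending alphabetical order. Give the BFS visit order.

S, P, Q, O, R, C, I, K, M, D, F, J, L, G, H, N, E

Visit S; enqueue P, Q → queue [P, Q]
Visit P; enqueue O, R → queue [Q, O, R]
Visit Q; enqueue C, I, K, M → queue [O, R, C, I, K, M]
Visit O; enqueue D, F, J → queue [R, C, I, K, M, D, F, J]
Visit R; enqueue L → queue [C, I, K, M, D, F, J, L]
Visit C; enqueue G, H → queue [I, K, M, D, F, J, L, G, H]
Visit I; enqueue N → queue [K, M, D, F, J, L, G, H, N]
Visit K → queue [M, D, F, J, L, G, H, N]
Visit M; enqueue E → queue [D, F, J, L, G, H, N, E]
Visit D → queue [F, J, L, G, H, N, E]
Visit F → queue [J, L, G, H, N, E]
Visit J → queue [L, G, H, N, E]
Visit L → queue [G, H, N, E]
Visit G → queue [H, N, E]
Visit H → queue [N, E]
Visit N → queue [E]
Visit E → queue []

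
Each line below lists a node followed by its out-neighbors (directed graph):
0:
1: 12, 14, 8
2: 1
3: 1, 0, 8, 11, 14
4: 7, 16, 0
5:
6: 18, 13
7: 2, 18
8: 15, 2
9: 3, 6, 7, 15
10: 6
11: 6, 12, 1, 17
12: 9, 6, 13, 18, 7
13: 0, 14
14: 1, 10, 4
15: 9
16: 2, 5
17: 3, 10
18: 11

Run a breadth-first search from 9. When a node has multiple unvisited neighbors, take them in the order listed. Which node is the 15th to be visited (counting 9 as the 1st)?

17

Visit 9; enqueue 3, 6, 7, 15 → queue [3, 6, 7, 15]
Visit 3; enqueue 1, 0, 8, 11, 14 → queue [6, 7, 15, 1, 0, 8, 11, 14]
Visit 6; enqueue 18, 13 → queue [7, 15, 1, 0, 8, 11, 14, 18, 13]
Visit 7; enqueue 2 → queue [15, 1, 0, 8, 11, 14, 18, 13, 2]
Visit 15 → queue [1, 0, 8, 11, 14, 18, 13, 2]
Visit 1; enqueue 12 → queue [0, 8, 11, 14, 18, 13, 2, 12]
Visit 0 → queue [8, 11, 14, 18, 13, 2, 12]
Visit 8 → queue [11, 14, 18, 13, 2, 12]
Visit 11; enqueue 17 → queue [14, 18, 13, 2, 12, 17]
Visit 14; enqueue 10, 4 → queue [18, 13, 2, 12, 17, 10, 4]
Visit 18 → queue [13, 2, 12, 17, 10, 4]
Visit 13 → queue [2, 12, 17, 10, 4]
Visit 2 → queue [12, 17, 10, 4]
Visit 12 → queue [17, 10, 4]
Visit 17 → queue [10, 4]
Visit 10 → queue [4]
Visit 4; enqueue 16 → queue [16]
Visit 16; enqueue 5 → queue [5]
Visit 5 → queue []

Visit order: 9, 3, 6, 7, 15, 1, 0, 8, 11, 14, 18, 13, 2, 12, 17, 10, 4, 16, 5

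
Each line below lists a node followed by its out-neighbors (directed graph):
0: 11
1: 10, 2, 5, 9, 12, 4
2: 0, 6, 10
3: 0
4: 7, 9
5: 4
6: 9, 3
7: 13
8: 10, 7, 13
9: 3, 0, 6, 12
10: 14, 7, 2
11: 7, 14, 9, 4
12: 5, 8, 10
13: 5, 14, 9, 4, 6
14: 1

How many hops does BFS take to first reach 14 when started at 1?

Level 0: 1
Level 1: 2, 4, 5, 9, 10, 12
Level 2: 0, 3, 6, 7, 8, 14
Level 3: 11, 13
14 first appears at level 2.

2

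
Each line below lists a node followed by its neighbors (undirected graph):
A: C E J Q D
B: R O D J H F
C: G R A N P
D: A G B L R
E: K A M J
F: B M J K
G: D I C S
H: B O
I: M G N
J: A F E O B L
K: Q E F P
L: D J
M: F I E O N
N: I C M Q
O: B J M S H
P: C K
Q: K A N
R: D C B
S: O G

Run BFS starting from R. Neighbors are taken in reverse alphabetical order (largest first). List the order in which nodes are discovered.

Visit R; enqueue D, C, B → queue [D, C, B]
Visit D; enqueue L, G, A → queue [C, B, L, G, A]
Visit C; enqueue P, N → queue [B, L, G, A, P, N]
Visit B; enqueue O, J, H, F → queue [L, G, A, P, N, O, J, H, F]
Visit L → queue [G, A, P, N, O, J, H, F]
Visit G; enqueue S, I → queue [A, P, N, O, J, H, F, S, I]
Visit A; enqueue Q, E → queue [P, N, O, J, H, F, S, I, Q, E]
Visit P; enqueue K → queue [N, O, J, H, F, S, I, Q, E, K]
Visit N; enqueue M → queue [O, J, H, F, S, I, Q, E, K, M]
Visit O → queue [J, H, F, S, I, Q, E, K, M]
Visit J → queue [H, F, S, I, Q, E, K, M]
Visit H → queue [F, S, I, Q, E, K, M]
Visit F → queue [S, I, Q, E, K, M]
Visit S → queue [I, Q, E, K, M]
Visit I → queue [Q, E, K, M]
Visit Q → queue [E, K, M]
Visit E → queue [K, M]
Visit K → queue [M]
Visit M → queue []

R → D → C → B → L → G → A → P → N → O → J → H → F → S → I → Q → E → K → M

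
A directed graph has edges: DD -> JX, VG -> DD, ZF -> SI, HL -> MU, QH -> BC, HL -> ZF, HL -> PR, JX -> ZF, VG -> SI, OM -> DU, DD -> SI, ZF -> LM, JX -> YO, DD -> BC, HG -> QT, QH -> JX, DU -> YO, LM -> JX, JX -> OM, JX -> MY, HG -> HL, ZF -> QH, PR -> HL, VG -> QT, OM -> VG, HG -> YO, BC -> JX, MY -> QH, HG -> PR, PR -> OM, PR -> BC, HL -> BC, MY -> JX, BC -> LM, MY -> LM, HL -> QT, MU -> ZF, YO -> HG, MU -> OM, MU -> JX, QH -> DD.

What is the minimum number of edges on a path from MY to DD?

Level 0: MY
Level 1: JX, LM, QH
Level 2: BC, DD, OM, YO, ZF
Level 3: DU, HG, SI, VG
Level 4: HL, PR, QT
Level 5: MU
DD first appears at level 2.

2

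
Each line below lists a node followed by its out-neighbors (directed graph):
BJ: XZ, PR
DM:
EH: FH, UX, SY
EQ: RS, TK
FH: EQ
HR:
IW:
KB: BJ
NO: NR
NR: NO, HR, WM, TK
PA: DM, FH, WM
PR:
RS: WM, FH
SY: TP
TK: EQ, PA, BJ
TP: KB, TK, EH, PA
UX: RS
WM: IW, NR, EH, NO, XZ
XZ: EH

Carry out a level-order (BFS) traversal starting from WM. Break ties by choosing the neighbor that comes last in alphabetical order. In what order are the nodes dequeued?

Visit WM; enqueue XZ, NR, NO, IW, EH → queue [XZ, NR, NO, IW, EH]
Visit XZ → queue [NR, NO, IW, EH]
Visit NR; enqueue TK, HR → queue [NO, IW, EH, TK, HR]
Visit NO → queue [IW, EH, TK, HR]
Visit IW → queue [EH, TK, HR]
Visit EH; enqueue UX, SY, FH → queue [TK, HR, UX, SY, FH]
Visit TK; enqueue PA, EQ, BJ → queue [HR, UX, SY, FH, PA, EQ, BJ]
Visit HR → queue [UX, SY, FH, PA, EQ, BJ]
Visit UX; enqueue RS → queue [SY, FH, PA, EQ, BJ, RS]
Visit SY; enqueue TP → queue [FH, PA, EQ, BJ, RS, TP]
Visit FH → queue [PA, EQ, BJ, RS, TP]
Visit PA; enqueue DM → queue [EQ, BJ, RS, TP, DM]
Visit EQ → queue [BJ, RS, TP, DM]
Visit BJ; enqueue PR → queue [RS, TP, DM, PR]
Visit RS → queue [TP, DM, PR]
Visit TP; enqueue KB → queue [DM, PR, KB]
Visit DM → queue [PR, KB]
Visit PR → queue [KB]
Visit KB → queue []

WM, XZ, NR, NO, IW, EH, TK, HR, UX, SY, FH, PA, EQ, BJ, RS, TP, DM, PR, KB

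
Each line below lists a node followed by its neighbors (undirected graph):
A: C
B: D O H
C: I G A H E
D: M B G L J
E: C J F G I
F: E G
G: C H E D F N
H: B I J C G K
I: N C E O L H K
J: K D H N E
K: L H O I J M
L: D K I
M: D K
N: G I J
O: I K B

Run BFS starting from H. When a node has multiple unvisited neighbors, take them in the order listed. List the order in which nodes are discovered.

H B I J C G K D O N E L A F M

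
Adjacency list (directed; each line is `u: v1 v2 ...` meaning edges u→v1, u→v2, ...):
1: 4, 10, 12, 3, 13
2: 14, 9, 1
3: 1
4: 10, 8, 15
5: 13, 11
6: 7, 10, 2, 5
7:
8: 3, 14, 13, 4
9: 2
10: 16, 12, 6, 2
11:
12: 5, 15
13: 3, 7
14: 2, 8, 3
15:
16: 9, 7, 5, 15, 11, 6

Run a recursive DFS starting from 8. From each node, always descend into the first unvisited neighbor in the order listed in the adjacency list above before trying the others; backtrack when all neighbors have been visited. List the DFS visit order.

8, 3, 1, 4, 10, 16, 9, 2, 14, 7, 5, 13, 11, 15, 6, 12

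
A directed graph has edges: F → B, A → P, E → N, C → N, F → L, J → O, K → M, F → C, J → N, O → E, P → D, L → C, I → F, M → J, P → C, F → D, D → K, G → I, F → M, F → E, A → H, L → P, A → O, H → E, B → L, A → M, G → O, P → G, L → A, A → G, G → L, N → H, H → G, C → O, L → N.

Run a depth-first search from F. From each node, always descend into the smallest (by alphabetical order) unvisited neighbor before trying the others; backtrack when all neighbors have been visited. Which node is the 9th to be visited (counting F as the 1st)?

N

Visit F
F → B
B → L
L → A
A → G
G → I
G → O
O → E
E → N
N → H
A → M
M → J
A → P
P → C
P → D
D → K

Visit order: F, B, L, A, G, I, O, E, N, H, M, J, P, C, D, K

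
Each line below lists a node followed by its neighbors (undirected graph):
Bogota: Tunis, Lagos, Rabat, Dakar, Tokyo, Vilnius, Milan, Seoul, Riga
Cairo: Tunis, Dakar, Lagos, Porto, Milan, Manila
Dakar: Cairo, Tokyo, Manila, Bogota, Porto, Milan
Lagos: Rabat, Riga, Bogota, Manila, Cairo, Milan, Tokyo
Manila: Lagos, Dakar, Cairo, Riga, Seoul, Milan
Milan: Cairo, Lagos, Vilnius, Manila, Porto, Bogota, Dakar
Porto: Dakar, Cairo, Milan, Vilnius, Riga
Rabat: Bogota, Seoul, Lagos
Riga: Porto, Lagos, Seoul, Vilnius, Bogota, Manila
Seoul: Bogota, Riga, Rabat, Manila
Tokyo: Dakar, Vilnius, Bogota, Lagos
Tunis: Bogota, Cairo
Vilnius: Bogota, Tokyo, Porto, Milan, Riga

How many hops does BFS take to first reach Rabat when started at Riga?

Level 0: Riga
Level 1: Bogota, Lagos, Manila, Porto, Seoul, Vilnius
Level 2: Cairo, Dakar, Milan, Rabat, Tokyo, Tunis
Rabat first appears at level 2.

2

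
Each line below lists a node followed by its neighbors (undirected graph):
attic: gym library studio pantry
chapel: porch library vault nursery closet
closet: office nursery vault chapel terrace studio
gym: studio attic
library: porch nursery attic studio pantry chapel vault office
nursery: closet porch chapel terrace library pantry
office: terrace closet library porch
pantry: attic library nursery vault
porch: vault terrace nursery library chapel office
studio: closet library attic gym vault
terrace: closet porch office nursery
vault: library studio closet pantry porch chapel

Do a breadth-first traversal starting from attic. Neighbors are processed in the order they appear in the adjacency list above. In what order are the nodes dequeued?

Visit attic; enqueue gym, library, studio, pantry → queue [gym, library, studio, pantry]
Visit gym → queue [library, studio, pantry]
Visit library; enqueue porch, nursery, chapel, vault, office → queue [studio, pantry, porch, nursery, chapel, vault, office]
Visit studio; enqueue closet → queue [pantry, porch, nursery, chapel, vault, office, closet]
Visit pantry → queue [porch, nursery, chapel, vault, office, closet]
Visit porch; enqueue terrace → queue [nursery, chapel, vault, office, closet, terrace]
Visit nursery → queue [chapel, vault, office, closet, terrace]
Visit chapel → queue [vault, office, closet, terrace]
Visit vault → queue [office, closet, terrace]
Visit office → queue [closet, terrace]
Visit closet → queue [terrace]
Visit terrace → queue []

attic, gym, library, studio, pantry, porch, nursery, chapel, vault, office, closet, terrace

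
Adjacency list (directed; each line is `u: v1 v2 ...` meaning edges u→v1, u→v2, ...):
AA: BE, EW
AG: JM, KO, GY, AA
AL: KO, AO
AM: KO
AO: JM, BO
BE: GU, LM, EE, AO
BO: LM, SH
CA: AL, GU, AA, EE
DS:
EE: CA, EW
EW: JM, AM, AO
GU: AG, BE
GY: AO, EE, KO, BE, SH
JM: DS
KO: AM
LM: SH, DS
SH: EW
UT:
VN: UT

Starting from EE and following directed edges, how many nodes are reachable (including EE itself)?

BFS from EE visits: EE, EW, CA, JM, AO, AM, GU, AL, AA, DS, BO, KO, BE, AG, SH, LM, GY
Reachable nodes: 17 of 19 total.

17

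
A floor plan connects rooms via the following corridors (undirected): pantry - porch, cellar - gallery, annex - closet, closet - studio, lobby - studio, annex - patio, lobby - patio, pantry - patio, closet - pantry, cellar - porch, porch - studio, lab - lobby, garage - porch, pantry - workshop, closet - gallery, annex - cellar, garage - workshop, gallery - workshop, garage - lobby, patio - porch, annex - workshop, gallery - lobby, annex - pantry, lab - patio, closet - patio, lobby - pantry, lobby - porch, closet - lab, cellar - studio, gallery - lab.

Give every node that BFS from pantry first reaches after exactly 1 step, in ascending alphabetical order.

annex, closet, lobby, patio, porch, workshop

Level 0: pantry
Level 1: annex, closet, lobby, patio, porch, workshop
Level 2: cellar, gallery, garage, lab, studio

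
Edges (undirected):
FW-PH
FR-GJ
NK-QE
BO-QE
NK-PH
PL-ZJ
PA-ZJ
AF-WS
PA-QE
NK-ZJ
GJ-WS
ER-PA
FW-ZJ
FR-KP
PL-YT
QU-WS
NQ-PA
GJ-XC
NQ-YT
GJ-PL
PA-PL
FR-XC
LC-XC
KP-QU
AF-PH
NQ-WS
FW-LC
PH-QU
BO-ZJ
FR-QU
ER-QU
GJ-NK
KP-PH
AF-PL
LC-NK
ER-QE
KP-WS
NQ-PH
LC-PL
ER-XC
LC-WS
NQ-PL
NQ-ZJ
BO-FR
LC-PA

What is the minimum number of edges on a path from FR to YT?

3

Level 0: FR
Level 1: BO, GJ, KP, QU, XC
Level 2: ER, LC, NK, PH, PL, QE, WS, ZJ
Level 3: AF, FW, NQ, PA, YT
YT first appears at level 3.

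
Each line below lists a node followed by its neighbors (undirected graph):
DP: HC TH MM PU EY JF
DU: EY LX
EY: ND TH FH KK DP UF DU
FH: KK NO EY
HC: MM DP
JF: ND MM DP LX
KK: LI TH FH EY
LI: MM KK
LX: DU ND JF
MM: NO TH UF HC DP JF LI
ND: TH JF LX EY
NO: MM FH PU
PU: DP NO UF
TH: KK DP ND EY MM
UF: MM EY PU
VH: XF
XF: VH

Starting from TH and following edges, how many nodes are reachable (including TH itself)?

15

BFS from TH visits: TH, KK, DP, ND, EY, MM, LI, FH, HC, PU, JF, LX, UF, DU, NO
Reachable nodes: 15 of 17 total.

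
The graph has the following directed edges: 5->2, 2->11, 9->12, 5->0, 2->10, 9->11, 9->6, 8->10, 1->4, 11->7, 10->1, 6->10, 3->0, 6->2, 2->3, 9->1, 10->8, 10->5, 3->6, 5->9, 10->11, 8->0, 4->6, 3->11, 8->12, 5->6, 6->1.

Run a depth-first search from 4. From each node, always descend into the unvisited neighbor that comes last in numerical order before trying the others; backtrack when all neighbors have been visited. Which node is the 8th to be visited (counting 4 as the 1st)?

0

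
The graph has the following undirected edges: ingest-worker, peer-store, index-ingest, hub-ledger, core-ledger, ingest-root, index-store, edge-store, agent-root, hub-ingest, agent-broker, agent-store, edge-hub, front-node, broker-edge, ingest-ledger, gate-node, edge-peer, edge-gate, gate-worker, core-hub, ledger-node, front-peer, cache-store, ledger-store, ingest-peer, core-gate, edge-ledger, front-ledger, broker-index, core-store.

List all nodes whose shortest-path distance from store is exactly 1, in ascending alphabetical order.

agent, cache, core, edge, index, ledger, peer

Level 0: store
Level 1: agent, cache, core, edge, index, ledger, peer
Level 2: broker, front, gate, hub, ingest, node, root
Level 3: worker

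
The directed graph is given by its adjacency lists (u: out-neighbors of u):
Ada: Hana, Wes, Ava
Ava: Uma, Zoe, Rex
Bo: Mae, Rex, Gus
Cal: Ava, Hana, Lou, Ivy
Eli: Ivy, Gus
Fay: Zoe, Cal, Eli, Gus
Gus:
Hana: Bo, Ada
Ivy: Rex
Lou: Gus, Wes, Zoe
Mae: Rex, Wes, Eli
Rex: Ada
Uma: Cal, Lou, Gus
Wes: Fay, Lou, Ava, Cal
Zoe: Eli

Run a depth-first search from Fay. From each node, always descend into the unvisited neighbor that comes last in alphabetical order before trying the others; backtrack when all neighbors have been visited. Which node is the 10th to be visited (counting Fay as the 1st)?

Visit Fay
Fay → Zoe
Zoe → Eli
Eli → Ivy
Ivy → Rex
Rex → Ada
Ada → Wes
Wes → Lou
Lou → Gus
Wes → Cal
Cal → Hana
Hana → Bo
Bo → Mae
Cal → Ava
Ava → Uma

Visit order: Fay, Zoe, Eli, Ivy, Rex, Ada, Wes, Lou, Gus, Cal, Hana, Bo, Mae, Ava, Uma

Cal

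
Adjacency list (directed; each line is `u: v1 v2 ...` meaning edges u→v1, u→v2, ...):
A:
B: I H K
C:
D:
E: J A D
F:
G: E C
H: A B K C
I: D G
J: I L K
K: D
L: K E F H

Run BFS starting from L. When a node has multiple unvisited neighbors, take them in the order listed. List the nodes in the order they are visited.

Visit L; enqueue K, E, F, H → queue [K, E, F, H]
Visit K; enqueue D → queue [E, F, H, D]
Visit E; enqueue J, A → queue [F, H, D, J, A]
Visit F → queue [H, D, J, A]
Visit H; enqueue B, C → queue [D, J, A, B, C]
Visit D → queue [J, A, B, C]
Visit J; enqueue I → queue [A, B, C, I]
Visit A → queue [B, C, I]
Visit B → queue [C, I]
Visit C → queue [I]
Visit I; enqueue G → queue [G]
Visit G → queue []

L → K → E → F → H → D → J → A → B → C → I → G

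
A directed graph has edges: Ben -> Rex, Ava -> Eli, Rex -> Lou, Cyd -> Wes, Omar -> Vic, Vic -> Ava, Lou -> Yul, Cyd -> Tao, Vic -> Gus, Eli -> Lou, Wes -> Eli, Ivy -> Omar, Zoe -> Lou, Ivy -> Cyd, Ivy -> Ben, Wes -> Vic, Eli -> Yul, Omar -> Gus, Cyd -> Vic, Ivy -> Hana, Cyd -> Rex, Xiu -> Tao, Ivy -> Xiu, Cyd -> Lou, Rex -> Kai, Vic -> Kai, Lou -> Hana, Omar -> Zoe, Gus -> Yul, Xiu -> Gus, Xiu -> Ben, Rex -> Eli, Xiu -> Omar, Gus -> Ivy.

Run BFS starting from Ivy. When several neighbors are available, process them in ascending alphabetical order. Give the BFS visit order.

Visit Ivy; enqueue Ben, Cyd, Hana, Omar, Xiu → queue [Ben, Cyd, Hana, Omar, Xiu]
Visit Ben; enqueue Rex → queue [Cyd, Hana, Omar, Xiu, Rex]
Visit Cyd; enqueue Lou, Tao, Vic, Wes → queue [Hana, Omar, Xiu, Rex, Lou, Tao, Vic, Wes]
Visit Hana → queue [Omar, Xiu, Rex, Lou, Tao, Vic, Wes]
Visit Omar; enqueue Gus, Zoe → queue [Xiu, Rex, Lou, Tao, Vic, Wes, Gus, Zoe]
Visit Xiu → queue [Rex, Lou, Tao, Vic, Wes, Gus, Zoe]
Visit Rex; enqueue Eli, Kai → queue [Lou, Tao, Vic, Wes, Gus, Zoe, Eli, Kai]
Visit Lou; enqueue Yul → queue [Tao, Vic, Wes, Gus, Zoe, Eli, Kai, Yul]
Visit Tao → queue [Vic, Wes, Gus, Zoe, Eli, Kai, Yul]
Visit Vic; enqueue Ava → queue [Wes, Gus, Zoe, Eli, Kai, Yul, Ava]
Visit Wes → queue [Gus, Zoe, Eli, Kai, Yul, Ava]
Visit Gus → queue [Zoe, Eli, Kai, Yul, Ava]
Visit Zoe → queue [Eli, Kai, Yul, Ava]
Visit Eli → queue [Kai, Yul, Ava]
Visit Kai → queue [Yul, Ava]
Visit Yul → queue [Ava]
Visit Ava → queue []

Ivy -> Ben -> Cyd -> Hana -> Omar -> Xiu -> Rex -> Lou -> Tao -> Vic -> Wes -> Gus -> Zoe -> Eli -> Kai -> Yul -> Ava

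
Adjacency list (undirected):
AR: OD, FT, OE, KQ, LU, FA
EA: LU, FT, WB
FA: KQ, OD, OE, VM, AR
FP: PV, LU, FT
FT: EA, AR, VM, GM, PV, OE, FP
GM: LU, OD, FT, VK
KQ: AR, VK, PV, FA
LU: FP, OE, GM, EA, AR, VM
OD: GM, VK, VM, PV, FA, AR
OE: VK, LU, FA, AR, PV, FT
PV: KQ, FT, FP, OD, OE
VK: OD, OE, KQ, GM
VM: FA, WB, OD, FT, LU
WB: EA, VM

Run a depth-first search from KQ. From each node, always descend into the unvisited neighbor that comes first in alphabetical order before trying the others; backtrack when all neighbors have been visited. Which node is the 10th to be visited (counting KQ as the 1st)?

Visit KQ
KQ → AR
AR → FA
FA → OD
OD → GM
GM → FT
FT → EA
EA → LU
LU → FP
FP → PV
PV → OE
OE → VK
LU → VM
VM → WB

Visit order: KQ, AR, FA, OD, GM, FT, EA, LU, FP, PV, OE, VK, VM, WB

PV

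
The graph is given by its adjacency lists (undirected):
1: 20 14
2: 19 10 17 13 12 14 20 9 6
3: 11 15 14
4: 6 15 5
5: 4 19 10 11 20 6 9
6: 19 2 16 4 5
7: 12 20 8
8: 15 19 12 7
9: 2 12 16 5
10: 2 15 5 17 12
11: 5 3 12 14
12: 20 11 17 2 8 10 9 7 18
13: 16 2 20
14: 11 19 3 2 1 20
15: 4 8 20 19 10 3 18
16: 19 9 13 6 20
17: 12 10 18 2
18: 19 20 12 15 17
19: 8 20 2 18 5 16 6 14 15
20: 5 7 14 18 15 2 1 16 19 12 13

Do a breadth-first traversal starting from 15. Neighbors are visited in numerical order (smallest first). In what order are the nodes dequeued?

Visit 15; enqueue 3, 4, 8, 10, 18, 19, 20 → queue [3, 4, 8, 10, 18, 19, 20]
Visit 3; enqueue 11, 14 → queue [4, 8, 10, 18, 19, 20, 11, 14]
Visit 4; enqueue 5, 6 → queue [8, 10, 18, 19, 20, 11, 14, 5, 6]
Visit 8; enqueue 7, 12 → queue [10, 18, 19, 20, 11, 14, 5, 6, 7, 12]
Visit 10; enqueue 2, 17 → queue [18, 19, 20, 11, 14, 5, 6, 7, 12, 2, 17]
Visit 18 → queue [19, 20, 11, 14, 5, 6, 7, 12, 2, 17]
Visit 19; enqueue 16 → queue [20, 11, 14, 5, 6, 7, 12, 2, 17, 16]
Visit 20; enqueue 1, 13 → queue [11, 14, 5, 6, 7, 12, 2, 17, 16, 1, 13]
Visit 11 → queue [14, 5, 6, 7, 12, 2, 17, 16, 1, 13]
Visit 14 → queue [5, 6, 7, 12, 2, 17, 16, 1, 13]
Visit 5; enqueue 9 → queue [6, 7, 12, 2, 17, 16, 1, 13, 9]
Visit 6 → queue [7, 12, 2, 17, 16, 1, 13, 9]
Visit 7 → queue [12, 2, 17, 16, 1, 13, 9]
Visit 12 → queue [2, 17, 16, 1, 13, 9]
Visit 2 → queue [17, 16, 1, 13, 9]
Visit 17 → queue [16, 1, 13, 9]
Visit 16 → queue [1, 13, 9]
Visit 1 → queue [13, 9]
Visit 13 → queue [9]
Visit 9 → queue []

15, 3, 4, 8, 10, 18, 19, 20, 11, 14, 5, 6, 7, 12, 2, 17, 16, 1, 13, 9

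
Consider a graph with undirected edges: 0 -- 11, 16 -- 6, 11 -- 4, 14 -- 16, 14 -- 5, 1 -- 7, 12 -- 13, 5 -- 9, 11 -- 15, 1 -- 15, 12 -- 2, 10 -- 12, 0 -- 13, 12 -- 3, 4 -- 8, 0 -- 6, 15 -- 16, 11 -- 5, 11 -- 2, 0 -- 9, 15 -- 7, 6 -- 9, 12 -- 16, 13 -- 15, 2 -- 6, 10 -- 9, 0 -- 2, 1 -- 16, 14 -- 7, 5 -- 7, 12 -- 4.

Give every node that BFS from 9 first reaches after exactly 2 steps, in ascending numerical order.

Level 0: 9
Level 1: 0, 5, 6, 10
Level 2: 2, 7, 11, 12, 13, 14, 16
Level 3: 1, 3, 4, 15
Level 4: 8

2, 7, 11, 12, 13, 14, 16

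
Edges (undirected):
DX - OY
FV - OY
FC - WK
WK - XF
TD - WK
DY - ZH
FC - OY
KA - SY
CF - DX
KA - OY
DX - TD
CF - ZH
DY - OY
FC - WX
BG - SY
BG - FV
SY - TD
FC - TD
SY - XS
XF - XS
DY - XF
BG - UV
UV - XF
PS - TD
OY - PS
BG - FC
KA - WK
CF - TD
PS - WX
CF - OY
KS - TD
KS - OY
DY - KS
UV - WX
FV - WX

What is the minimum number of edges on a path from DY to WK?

Level 0: DY
Level 1: KS, OY, XF, ZH
Level 2: CF, DX, FC, FV, KA, PS, TD, UV, WK, XS
Level 3: BG, SY, WX
WK first appears at level 2.

2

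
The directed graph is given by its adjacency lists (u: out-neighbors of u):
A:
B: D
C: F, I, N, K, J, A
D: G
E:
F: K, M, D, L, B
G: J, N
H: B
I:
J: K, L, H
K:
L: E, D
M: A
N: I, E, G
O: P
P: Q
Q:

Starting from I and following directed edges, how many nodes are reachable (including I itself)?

BFS from I visits: I
Reachable nodes: 1 of 17 total.

1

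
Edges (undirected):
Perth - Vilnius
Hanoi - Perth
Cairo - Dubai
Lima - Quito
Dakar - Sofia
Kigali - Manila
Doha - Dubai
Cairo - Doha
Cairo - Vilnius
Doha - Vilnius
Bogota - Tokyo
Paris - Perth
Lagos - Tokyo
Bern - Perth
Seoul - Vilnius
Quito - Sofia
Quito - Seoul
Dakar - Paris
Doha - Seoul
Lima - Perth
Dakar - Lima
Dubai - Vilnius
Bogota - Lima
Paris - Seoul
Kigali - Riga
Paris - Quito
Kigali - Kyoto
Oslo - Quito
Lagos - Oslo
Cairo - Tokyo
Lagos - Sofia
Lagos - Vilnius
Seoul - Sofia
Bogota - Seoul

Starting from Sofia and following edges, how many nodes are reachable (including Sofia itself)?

17

BFS from Sofia visits: Sofia, Seoul, Quito, Lagos, Dakar, Vilnius, Paris, Doha, Bogota, Oslo, Lima, Tokyo, Perth, Dubai, Cairo, Hanoi, Bern
Reachable nodes: 17 of 21 total.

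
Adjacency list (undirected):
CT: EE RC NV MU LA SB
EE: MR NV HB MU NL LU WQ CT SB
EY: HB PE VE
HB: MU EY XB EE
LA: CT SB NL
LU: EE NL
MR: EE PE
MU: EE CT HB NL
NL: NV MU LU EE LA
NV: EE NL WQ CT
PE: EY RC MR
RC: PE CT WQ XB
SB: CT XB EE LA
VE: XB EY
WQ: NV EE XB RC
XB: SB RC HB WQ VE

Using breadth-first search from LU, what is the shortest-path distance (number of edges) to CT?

Level 0: LU
Level 1: EE, NL
Level 2: CT, HB, LA, MR, MU, NV, SB, WQ
Level 3: EY, PE, RC, XB
Level 4: VE
CT first appears at level 2.

2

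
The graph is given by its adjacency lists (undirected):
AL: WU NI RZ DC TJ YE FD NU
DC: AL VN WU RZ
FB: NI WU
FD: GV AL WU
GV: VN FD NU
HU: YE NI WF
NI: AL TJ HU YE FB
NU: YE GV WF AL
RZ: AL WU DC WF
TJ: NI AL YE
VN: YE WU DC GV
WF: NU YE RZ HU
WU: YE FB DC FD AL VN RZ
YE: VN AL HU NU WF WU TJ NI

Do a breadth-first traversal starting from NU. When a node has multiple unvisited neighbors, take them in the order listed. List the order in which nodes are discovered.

NU -> YE -> GV -> WF -> AL -> VN -> HU -> WU -> TJ -> NI -> FD -> RZ -> DC -> FB

Visit NU; enqueue YE, GV, WF, AL → queue [YE, GV, WF, AL]
Visit YE; enqueue VN, HU, WU, TJ, NI → queue [GV, WF, AL, VN, HU, WU, TJ, NI]
Visit GV; enqueue FD → queue [WF, AL, VN, HU, WU, TJ, NI, FD]
Visit WF; enqueue RZ → queue [AL, VN, HU, WU, TJ, NI, FD, RZ]
Visit AL; enqueue DC → queue [VN, HU, WU, TJ, NI, FD, RZ, DC]
Visit VN → queue [HU, WU, TJ, NI, FD, RZ, DC]
Visit HU → queue [WU, TJ, NI, FD, RZ, DC]
Visit WU; enqueue FB → queue [TJ, NI, FD, RZ, DC, FB]
Visit TJ → queue [NI, FD, RZ, DC, FB]
Visit NI → queue [FD, RZ, DC, FB]
Visit FD → queue [RZ, DC, FB]
Visit RZ → queue [DC, FB]
Visit DC → queue [FB]
Visit FB → queue []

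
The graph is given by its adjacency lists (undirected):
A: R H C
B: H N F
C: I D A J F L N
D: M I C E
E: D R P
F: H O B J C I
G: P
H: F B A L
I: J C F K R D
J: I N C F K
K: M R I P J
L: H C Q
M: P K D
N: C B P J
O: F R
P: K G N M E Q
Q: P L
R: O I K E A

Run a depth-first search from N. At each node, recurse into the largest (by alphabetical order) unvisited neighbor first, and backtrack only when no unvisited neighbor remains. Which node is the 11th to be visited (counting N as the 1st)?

D

Visit N
N → P
P → Q
Q → L
L → H
H → F
F → O
O → R
R → K
K → M
M → D
D → I
I → J
J → C
C → A
D → E
F → B
P → G

Visit order: N, P, Q, L, H, F, O, R, K, M, D, I, J, C, A, E, B, G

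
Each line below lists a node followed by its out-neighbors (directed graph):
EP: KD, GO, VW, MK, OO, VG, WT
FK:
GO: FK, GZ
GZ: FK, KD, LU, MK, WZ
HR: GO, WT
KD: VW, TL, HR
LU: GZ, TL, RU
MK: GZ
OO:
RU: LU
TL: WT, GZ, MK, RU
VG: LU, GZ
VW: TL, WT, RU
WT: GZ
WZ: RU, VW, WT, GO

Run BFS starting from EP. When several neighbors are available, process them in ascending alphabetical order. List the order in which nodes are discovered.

Visit EP; enqueue GO, KD, MK, OO, VG, VW, WT → queue [GO, KD, MK, OO, VG, VW, WT]
Visit GO; enqueue FK, GZ → queue [KD, MK, OO, VG, VW, WT, FK, GZ]
Visit KD; enqueue HR, TL → queue [MK, OO, VG, VW, WT, FK, GZ, HR, TL]
Visit MK → queue [OO, VG, VW, WT, FK, GZ, HR, TL]
Visit OO → queue [VG, VW, WT, FK, GZ, HR, TL]
Visit VG; enqueue LU → queue [VW, WT, FK, GZ, HR, TL, LU]
Visit VW; enqueue RU → queue [WT, FK, GZ, HR, TL, LU, RU]
Visit WT → queue [FK, GZ, HR, TL, LU, RU]
Visit FK → queue [GZ, HR, TL, LU, RU]
Visit GZ; enqueue WZ → queue [HR, TL, LU, RU, WZ]
Visit HR → queue [TL, LU, RU, WZ]
Visit TL → queue [LU, RU, WZ]
Visit LU → queue [RU, WZ]
Visit RU → queue [WZ]
Visit WZ → queue []

EP, GO, KD, MK, OO, VG, VW, WT, FK, GZ, HR, TL, LU, RU, WZ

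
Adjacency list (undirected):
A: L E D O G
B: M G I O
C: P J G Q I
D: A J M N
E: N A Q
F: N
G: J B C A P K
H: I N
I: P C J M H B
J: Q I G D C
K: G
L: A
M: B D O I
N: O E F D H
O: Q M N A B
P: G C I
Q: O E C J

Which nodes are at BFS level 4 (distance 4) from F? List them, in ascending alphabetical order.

Level 0: F
Level 1: N
Level 2: D, E, H, O
Level 3: A, B, I, J, M, Q
Level 4: C, G, L, P
Level 5: K

C, G, L, P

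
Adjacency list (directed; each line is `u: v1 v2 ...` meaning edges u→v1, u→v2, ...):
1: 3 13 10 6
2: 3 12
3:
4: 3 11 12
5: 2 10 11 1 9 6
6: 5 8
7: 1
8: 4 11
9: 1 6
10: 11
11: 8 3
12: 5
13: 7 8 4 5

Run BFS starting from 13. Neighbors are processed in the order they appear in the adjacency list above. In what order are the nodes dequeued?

Visit 13; enqueue 7, 8, 4, 5 → queue [7, 8, 4, 5]
Visit 7; enqueue 1 → queue [8, 4, 5, 1]
Visit 8; enqueue 11 → queue [4, 5, 1, 11]
Visit 4; enqueue 3, 12 → queue [5, 1, 11, 3, 12]
Visit 5; enqueue 2, 10, 9, 6 → queue [1, 11, 3, 12, 2, 10, 9, 6]
Visit 1 → queue [11, 3, 12, 2, 10, 9, 6]
Visit 11 → queue [3, 12, 2, 10, 9, 6]
Visit 3 → queue [12, 2, 10, 9, 6]
Visit 12 → queue [2, 10, 9, 6]
Visit 2 → queue [10, 9, 6]
Visit 10 → queue [9, 6]
Visit 9 → queue [6]
Visit 6 → queue []

13 -> 7 -> 8 -> 4 -> 5 -> 1 -> 11 -> 3 -> 12 -> 2 -> 10 -> 9 -> 6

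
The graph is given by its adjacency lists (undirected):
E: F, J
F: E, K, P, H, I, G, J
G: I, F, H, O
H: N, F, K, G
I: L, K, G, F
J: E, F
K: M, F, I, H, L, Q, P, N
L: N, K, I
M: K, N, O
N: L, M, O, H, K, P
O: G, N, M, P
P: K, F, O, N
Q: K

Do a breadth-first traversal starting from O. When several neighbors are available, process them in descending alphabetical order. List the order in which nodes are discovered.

O, P, N, M, G, K, F, L, H, I, Q, J, E

Visit O; enqueue P, N, M, G → queue [P, N, M, G]
Visit P; enqueue K, F → queue [N, M, G, K, F]
Visit N; enqueue L, H → queue [M, G, K, F, L, H]
Visit M → queue [G, K, F, L, H]
Visit G; enqueue I → queue [K, F, L, H, I]
Visit K; enqueue Q → queue [F, L, H, I, Q]
Visit F; enqueue J, E → queue [L, H, I, Q, J, E]
Visit L → queue [H, I, Q, J, E]
Visit H → queue [I, Q, J, E]
Visit I → queue [Q, J, E]
Visit Q → queue [J, E]
Visit J → queue [E]
Visit E → queue []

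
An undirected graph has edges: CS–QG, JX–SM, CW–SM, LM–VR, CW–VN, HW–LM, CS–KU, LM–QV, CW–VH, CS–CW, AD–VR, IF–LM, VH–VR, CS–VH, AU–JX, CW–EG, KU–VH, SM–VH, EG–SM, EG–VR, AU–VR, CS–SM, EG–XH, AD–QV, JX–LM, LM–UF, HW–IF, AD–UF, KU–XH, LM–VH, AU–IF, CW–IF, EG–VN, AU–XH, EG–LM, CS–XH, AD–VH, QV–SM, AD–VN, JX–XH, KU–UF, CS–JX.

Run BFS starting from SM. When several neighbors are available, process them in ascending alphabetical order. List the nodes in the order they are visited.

SM, CS, CW, EG, JX, QV, VH, KU, QG, XH, IF, VN, LM, VR, AU, AD, UF, HW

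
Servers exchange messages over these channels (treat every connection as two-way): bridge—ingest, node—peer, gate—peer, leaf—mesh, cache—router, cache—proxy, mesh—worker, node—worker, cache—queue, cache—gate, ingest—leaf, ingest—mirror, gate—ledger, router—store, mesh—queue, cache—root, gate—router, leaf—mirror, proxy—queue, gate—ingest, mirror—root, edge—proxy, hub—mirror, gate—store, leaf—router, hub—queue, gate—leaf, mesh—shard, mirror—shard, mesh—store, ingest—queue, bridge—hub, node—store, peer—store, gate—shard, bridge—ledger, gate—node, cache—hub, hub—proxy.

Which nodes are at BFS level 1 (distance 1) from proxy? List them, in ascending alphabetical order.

cache, edge, hub, queue

Level 0: proxy
Level 1: cache, edge, hub, queue
Level 2: bridge, gate, ingest, mesh, mirror, root, router
Level 3: leaf, ledger, node, peer, shard, store, worker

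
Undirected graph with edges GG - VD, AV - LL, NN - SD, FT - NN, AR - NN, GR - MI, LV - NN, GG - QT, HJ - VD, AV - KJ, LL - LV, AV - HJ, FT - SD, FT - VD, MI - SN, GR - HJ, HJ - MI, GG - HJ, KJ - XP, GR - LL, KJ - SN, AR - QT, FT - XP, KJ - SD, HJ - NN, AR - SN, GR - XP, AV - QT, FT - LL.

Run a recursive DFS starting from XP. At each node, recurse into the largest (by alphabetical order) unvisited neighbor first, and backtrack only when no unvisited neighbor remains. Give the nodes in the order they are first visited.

XP, KJ, SN, MI, HJ, VD, GG, QT, AV, LL, LV, NN, SD, FT, AR, GR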